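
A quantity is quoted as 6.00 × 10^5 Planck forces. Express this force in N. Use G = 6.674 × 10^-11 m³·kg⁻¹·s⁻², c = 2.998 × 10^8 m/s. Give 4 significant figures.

One Planck force: F_P = c⁴/G = 1.210 × 10^44 N.
6.00 × 10^5 × 1.210 × 10^44 N = 7.263 × 10^49 N

7.263 × 10^49 N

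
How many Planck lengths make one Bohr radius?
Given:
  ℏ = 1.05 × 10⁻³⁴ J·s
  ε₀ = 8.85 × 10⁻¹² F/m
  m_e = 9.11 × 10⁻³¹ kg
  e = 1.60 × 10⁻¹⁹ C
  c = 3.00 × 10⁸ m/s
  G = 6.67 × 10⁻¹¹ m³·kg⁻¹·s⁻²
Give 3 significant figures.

Bohr radius: a₀ = 4πε₀ℏ²/(m_e e²) = 5.26 × 10⁻¹¹ m
Planck length: ℓ_P = √(ℏG/c³) = 1.61 × 10⁻³⁵ m
ratio = 5.26 × 10⁻¹¹ / 1.61 × 10⁻³⁵ = 3.26 × 10²⁴

3.26 × 10²⁴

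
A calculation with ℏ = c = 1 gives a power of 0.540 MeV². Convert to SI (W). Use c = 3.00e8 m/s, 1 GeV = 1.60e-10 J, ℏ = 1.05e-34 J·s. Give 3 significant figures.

1.32e8 W

Power is [E]/[T] = [E]²/ℏ.
1 GeV² → 1/ℏ × (1 GeV in J)² = 2.44e14 W.
Convert the energy scale: 0.540 MeV² = 5.40e-7 GeV².
Result: 5.40e-7 × 2.44e14 = 1.32e8 W.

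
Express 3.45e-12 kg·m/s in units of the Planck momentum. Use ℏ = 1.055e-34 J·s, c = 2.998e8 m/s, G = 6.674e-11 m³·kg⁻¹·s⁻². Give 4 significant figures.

Planck momentum: p_P = √(ℏc³/G) = 6.527 kg·m/s.
3.45e-12 / 6.527 = 5.286e-13

5.286e-13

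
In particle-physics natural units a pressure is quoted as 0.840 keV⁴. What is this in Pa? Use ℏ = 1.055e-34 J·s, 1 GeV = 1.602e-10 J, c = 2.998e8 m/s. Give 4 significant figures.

Pressure is [E]/[L]³ = [E]⁴/(ℏc)³.
1 GeV⁴ → 1/(ℏc)³ × (1 GeV in J)⁴ = 2.082e37 Pa.
Convert the energy scale: 0.840 keV⁴ = 8.40e-25 GeV⁴.
Result: 8.40e-25 × 2.082e37 = 1.749e13 Pa.

1.749e13 Pa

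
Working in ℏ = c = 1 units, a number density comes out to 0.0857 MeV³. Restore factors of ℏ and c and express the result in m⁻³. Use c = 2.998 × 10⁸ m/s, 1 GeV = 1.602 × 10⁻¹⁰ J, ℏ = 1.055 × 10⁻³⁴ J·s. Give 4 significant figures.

Number density is [L]⁻³ = [E]³/(ℏc)³.
1 GeV³ → 1/(ℏc)³ × (1 GeV in J)³ = 1.299 × 10⁴⁷ m⁻³.
Convert the energy scale: 0.0857 MeV³ = 8.57 × 10⁻¹¹ GeV³.
Result: 8.57 × 10⁻¹¹ × 1.299 × 10⁴⁷ = 1.114 × 10³⁷ m⁻³.

1.114 × 10³⁷ m⁻³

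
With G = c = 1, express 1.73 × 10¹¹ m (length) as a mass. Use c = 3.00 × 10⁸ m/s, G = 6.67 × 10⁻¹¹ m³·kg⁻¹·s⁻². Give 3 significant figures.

Length → mass via c²/G.
1.73 × 10¹¹ m × (c²/G) = 2.33 × 10³⁸ kg

2.33 × 10³⁸ kg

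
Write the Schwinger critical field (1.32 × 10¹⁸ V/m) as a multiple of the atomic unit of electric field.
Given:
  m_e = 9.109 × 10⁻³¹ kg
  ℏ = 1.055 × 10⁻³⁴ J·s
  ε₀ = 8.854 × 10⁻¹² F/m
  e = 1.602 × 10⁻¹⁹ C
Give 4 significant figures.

atomic unit of electric field: E_au = E_h/(e a₀) = m_e²e⁵/((4πε₀)³ℏ⁴) = 5.131 × 10¹¹ V/m.
1.32 × 10¹⁸ / 5.131 × 10¹¹ = 2.573 × 10⁶

2.573 × 10⁶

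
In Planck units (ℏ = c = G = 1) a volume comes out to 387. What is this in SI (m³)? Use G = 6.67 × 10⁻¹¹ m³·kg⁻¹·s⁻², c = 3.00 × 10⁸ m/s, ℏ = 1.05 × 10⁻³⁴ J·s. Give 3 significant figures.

1.62 × 10⁻¹⁰² m³

One Planck volume: V_P = (ℏG/c³)^(3/2) = 4.18 × 10⁻¹⁰⁵ m³.
387 × 4.18 × 10⁻¹⁰⁵ m³ = 1.62 × 10⁻¹⁰² m³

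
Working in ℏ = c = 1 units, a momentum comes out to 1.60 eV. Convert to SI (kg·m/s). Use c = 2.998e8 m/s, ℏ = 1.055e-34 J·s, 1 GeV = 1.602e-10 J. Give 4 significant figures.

8.550e-28 kg·m/s

Momentum is [E]/c; divide by c.
1 GeV → 1/c × (1 GeV in J) = 5.344e-19 kg·m/s.
Convert the energy scale: 1.60 eV = 1.60e-9 GeV.
Result: 1.60e-9 × 5.344e-19 = 8.550e-28 kg·m/s.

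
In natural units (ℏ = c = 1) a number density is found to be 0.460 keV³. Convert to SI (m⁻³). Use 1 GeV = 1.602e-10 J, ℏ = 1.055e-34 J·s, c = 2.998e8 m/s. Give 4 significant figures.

Number density is [L]⁻³ = [E]³/(ℏc)³.
1 GeV³ → 1/(ℏc)³ × (1 GeV in J)³ = 1.299e47 m⁻³.
Convert the energy scale: 0.460 keV³ = 4.60e-19 GeV³.
Result: 4.60e-19 × 1.299e47 = 5.977e28 m⁻³.

5.977e28 m⁻³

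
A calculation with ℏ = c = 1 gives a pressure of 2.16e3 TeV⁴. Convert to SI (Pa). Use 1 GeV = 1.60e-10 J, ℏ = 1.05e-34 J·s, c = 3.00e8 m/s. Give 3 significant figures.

Pressure is [E]/[L]³ = [E]⁴/(ℏc)³.
1 GeV⁴ → 1/(ℏc)³ × (1 GeV in J)⁴ = 2.10e37 Pa.
Convert the energy scale: 2.16e3 TeV⁴ = 2.16e15 GeV⁴.
Result: 2.16e15 × 2.10e37 = 4.53e52 Pa.

4.53e52 Pa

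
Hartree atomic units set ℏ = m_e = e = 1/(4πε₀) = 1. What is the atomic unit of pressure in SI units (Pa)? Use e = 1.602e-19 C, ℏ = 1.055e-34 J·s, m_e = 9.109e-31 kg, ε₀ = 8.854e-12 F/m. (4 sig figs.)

From ℏ = m_e = e = 1/(4πε₀) = 1 the pressure scale is P_au = E_h/a₀³ = m_e⁴e¹⁰/((4πε₀)⁵ℏ⁸).
E_h = 4.354e-18 J
a₀ = 5.297e-11 m
E_h/a₀³ = 2.929e13 Pa

2.929e13 Pa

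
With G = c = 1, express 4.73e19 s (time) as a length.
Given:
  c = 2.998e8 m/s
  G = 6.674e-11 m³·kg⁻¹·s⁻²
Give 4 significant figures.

Time → length via c.
4.73e19 s × (c) = 1.418e28 m

1.418e28 m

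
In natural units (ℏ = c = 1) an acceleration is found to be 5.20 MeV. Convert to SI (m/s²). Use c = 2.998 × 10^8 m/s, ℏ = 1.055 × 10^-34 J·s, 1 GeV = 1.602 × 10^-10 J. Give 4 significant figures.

Acceleration is [L]/[T]² = c·[E]/ℏ.
1 GeV → c/ℏ × (1 GeV in J) = 4.552 × 10^32 m/s².
Convert the energy scale: 5.20 MeV = 5.20 × 10^-3 GeV.
Result: 5.20 × 10^-3 × 4.552 × 10^32 = 2.367 × 10^30 m/s².

2.367 × 10^30 m/s²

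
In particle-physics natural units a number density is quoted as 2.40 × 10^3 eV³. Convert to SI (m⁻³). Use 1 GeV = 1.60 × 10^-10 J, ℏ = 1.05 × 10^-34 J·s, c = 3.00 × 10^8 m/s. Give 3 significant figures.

3.15 × 10^23 m⁻³

Number density is [L]⁻³ = [E]³/(ℏc)³.
1 GeV³ → 1/(ℏc)³ × (1 GeV in J)³ = 1.31 × 10^47 m⁻³.
Convert the energy scale: 2.40 × 10^3 eV³ = 2.40 × 10^-24 GeV³.
Result: 2.40 × 10^-24 × 1.31 × 10^47 = 3.15 × 10^23 m⁻³.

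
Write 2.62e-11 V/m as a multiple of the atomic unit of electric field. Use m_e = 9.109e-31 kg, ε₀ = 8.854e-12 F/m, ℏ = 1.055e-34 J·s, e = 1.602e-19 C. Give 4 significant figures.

5.106e-23

atomic unit of electric field: E_au = E_h/(e a₀) = m_e²e⁵/((4πε₀)³ℏ⁴) = 5.131e11 V/m.
2.62e-11 / 5.131e11 = 5.106e-23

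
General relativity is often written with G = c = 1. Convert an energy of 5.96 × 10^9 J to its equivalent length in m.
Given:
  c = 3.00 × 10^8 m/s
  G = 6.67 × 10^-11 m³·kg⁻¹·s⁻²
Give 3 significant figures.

4.91 × 10^-35 m

Energy → length via G/c⁴.
5.96 × 10^9 J × (G/c⁴) = 4.91 × 10^-35 m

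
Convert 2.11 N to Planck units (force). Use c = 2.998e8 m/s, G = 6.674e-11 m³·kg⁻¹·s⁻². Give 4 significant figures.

Planck force: F_P = c⁴/G = 1.210e44 N.
2.11 / 1.210e44 = 1.743e-44

1.743e-44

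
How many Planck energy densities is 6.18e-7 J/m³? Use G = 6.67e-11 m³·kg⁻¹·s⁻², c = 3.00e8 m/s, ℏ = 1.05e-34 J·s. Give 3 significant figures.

Planck energy density: u_P = c⁷/(ℏG²) = 4.68e113 J/m³.
6.18e-7 / 4.68e113 = 1.32e-120

1.32e-120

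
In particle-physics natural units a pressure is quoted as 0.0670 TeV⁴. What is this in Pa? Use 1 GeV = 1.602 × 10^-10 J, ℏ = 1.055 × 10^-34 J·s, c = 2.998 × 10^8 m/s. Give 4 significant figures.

1.395 × 10^48 Pa

Pressure is [E]/[L]³ = [E]⁴/(ℏc)³.
1 GeV⁴ → 1/(ℏc)³ × (1 GeV in J)⁴ = 2.082 × 10^37 Pa.
Convert the energy scale: 0.0670 TeV⁴ = 6.70 × 10^10 GeV⁴.
Result: 6.70 × 10^10 × 2.082 × 10^37 = 1.395 × 10^48 Pa.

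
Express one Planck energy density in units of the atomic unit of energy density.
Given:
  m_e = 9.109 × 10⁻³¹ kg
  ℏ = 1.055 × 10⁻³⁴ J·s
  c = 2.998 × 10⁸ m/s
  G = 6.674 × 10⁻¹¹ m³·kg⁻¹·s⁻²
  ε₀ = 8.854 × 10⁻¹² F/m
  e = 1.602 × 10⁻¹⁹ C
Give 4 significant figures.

1.581 × 10¹⁰⁰

Planck energy density: u_P = c⁷/(ℏG²) = 4.632 × 10¹¹³ J/m³
atomic unit of energy density: u_au = E_h/a₀³ = m_e⁴e¹⁰/((4πε₀)⁵ℏ⁸) = 2.929 × 10¹³ J/m³
ratio = 4.632 × 10¹¹³ / 2.929 × 10¹³ = 1.581 × 10¹⁰⁰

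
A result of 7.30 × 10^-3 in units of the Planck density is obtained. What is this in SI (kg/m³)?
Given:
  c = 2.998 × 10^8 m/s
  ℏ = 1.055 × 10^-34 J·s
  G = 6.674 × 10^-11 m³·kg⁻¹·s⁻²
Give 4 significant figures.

3.762 × 10^94 kg/m³

One Planck density: ρ_P = c⁵/(ℏG²) = 5.154 × 10^96 kg/m³.
7.30 × 10^-3 × 5.154 × 10^96 kg/m³ = 3.762 × 10^94 kg/m³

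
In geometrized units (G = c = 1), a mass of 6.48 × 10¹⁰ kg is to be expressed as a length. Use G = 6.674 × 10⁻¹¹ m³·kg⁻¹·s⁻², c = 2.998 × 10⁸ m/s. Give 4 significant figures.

4.812 × 10⁻¹⁷ m

In G = c = 1 units mass has dimensions of length; the conversion factor is G/c².
6.48 × 10¹⁰ kg × (G/c²) = 4.812 × 10⁻¹⁷ m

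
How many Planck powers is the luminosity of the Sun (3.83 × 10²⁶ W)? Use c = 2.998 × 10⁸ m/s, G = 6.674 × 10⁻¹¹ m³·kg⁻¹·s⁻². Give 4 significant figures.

1.055 × 10⁻²⁶

Planck power: P_P = c⁵/G = 3.629 × 10⁵² W.
3.83 × 10²⁶ / 3.629 × 10⁵² = 1.055 × 10⁻²⁶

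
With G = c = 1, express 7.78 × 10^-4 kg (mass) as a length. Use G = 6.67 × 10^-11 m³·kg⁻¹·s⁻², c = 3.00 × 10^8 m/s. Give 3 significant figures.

In G = c = 1 units mass has dimensions of length; the conversion factor is G/c².
7.78 × 10^-4 kg × (G/c²) = 5.77 × 10^-31 m

5.77 × 10^-31 m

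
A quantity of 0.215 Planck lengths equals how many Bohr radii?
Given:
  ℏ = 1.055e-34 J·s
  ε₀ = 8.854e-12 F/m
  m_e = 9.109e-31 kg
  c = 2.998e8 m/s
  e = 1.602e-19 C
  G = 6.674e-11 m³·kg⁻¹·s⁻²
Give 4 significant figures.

6.561e-26

Planck length: ℓ_P = √(ℏG/c³) = 1.616e-35 m
Bohr radius: a₀ = 4πε₀ℏ²/(m_e e²) = 5.297e-11 m
0.215 × 1.616e-35 / 5.297e-11 = 6.561e-26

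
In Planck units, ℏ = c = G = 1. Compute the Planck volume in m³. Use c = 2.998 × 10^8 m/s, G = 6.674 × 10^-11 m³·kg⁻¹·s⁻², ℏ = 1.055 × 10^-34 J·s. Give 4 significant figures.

4.224 × 10^-105 m³

The unique combination of the constants set to 1 with dimensions of volume is V_P = (ℏG/c³)^(3/2).
  = √(1.784 × 10^-209)
  = 4.224 × 10^-105 m³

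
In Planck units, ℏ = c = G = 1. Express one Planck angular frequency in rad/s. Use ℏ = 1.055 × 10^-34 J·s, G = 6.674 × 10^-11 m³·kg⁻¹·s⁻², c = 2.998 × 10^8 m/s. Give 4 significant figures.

The unique combination of the constants set to 1 with dimensions of angular frequency is ω_P = √(c⁵/(ℏG)).
  = √(3.440 × 10^86)
  = 1.855 × 10^43 rad/s

1.855 × 10^43 rad/s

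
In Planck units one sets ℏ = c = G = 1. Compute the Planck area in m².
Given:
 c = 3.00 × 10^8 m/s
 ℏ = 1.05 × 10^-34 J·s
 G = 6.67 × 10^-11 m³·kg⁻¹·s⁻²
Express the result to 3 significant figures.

A_P = ℏG/c³
  = 7.00 × 10^-45 / 2.70 × 10^25
  = 2.59 × 10^-70 m²

2.59 × 10^-70 m²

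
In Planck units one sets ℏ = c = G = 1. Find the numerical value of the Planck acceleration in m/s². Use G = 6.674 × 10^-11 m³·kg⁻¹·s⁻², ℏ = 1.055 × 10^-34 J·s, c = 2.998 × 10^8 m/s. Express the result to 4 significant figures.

a_P = √(c⁷/(ℏG))
  = √(3.092 × 10^103)
  = 5.560 × 10^51 m/s²

5.560 × 10^51 m/s²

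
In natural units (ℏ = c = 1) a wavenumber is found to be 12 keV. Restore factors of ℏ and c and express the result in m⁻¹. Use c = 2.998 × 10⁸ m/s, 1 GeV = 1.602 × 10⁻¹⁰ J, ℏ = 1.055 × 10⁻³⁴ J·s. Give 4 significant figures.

Inverse length is [E]/(ℏc).
1 GeV → 1/(ℏc) × (1 GeV in J) = 5.065 × 10¹⁵ m⁻¹.
Convert the energy scale: 12 keV = 1.20 × 10⁻⁵ GeV.
Result: 1.20 × 10⁻⁵ × 5.065 × 10¹⁵ = 6.078 × 10¹⁰ m⁻¹.

6.078 × 10¹⁰ m⁻¹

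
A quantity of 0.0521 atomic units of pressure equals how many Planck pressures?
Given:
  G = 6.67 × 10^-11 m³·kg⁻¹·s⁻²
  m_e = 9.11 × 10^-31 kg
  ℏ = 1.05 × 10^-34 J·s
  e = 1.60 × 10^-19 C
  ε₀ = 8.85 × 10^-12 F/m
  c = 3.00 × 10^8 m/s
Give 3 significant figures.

3.35 × 10^-102

atomic unit of pressure: P_au = E_h/a₀³ = m_e⁴e¹⁰/((4πε₀)⁵ℏ⁸) = 3.01 × 10^13 Pa
Planck pressure: p_P = c⁷/(ℏG²) = 4.68 × 10^113 Pa
0.0521 × 3.01 × 10^13 / 4.68 × 10^113 = 3.35 × 10^-102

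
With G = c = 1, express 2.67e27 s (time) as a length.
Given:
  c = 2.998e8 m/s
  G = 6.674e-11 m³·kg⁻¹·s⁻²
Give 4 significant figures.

8.005e35 m

Time → length via c.
2.67e27 s × (c) = 8.005e35 m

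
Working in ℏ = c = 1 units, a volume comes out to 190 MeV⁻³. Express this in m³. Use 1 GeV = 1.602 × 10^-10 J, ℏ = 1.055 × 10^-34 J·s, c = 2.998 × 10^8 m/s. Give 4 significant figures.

Volume is [L]³ = [E]⁻³·(ℏc)³.
1 GeV⁻³ → (ℏc)³ × (1 GeV in J)⁻³ = 7.696 × 10^-48 m³.
Convert the energy scale: 190 MeV⁻³ = 1.90 × 10^11 GeV⁻³.
Result: 1.90 × 10^11 × 7.696 × 10^-48 = 1.462 × 10^-36 m³.

1.462 × 10^-36 m³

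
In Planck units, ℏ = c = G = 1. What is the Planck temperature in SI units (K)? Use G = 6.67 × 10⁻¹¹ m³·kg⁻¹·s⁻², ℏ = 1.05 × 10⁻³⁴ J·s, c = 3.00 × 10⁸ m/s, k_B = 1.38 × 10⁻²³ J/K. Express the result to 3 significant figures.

From ℏ = c = G = 1 the temperature scale is T_P = √(ℏc⁵/G) / k_B.
  = √(3.83 × 10¹⁸) × 7.25 × 10²²
  = 1.42 × 10³² K

1.42 × 10³² K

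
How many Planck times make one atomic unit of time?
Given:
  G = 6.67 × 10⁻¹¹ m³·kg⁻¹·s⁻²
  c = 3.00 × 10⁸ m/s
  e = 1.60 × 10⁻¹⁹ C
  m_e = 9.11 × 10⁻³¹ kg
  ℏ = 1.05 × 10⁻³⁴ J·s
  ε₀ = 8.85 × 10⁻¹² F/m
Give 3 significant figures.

atomic unit of time: τ_au = (4πε₀)²ℏ³/(m_e e⁴) = 2.40 × 10⁻¹⁷ s
Planck time: t_P = √(ℏG/c⁵) = 5.37 × 10⁻⁴⁴ s
ratio = 2.40 × 10⁻¹⁷ / 5.37 × 10⁻⁴⁴ = 4.47 × 10²⁶

4.47 × 10²⁶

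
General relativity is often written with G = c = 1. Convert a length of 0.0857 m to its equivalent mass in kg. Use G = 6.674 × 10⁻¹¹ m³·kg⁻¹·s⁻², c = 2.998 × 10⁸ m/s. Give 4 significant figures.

1.154 × 10²⁶ kg

Length → mass via c²/G.
0.0857 m × (c²/G) = 1.154 × 10²⁶ kg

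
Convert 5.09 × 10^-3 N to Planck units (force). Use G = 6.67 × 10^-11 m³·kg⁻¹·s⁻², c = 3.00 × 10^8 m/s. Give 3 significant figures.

4.19 × 10^-47

Planck force: F_P = c⁴/G = 1.21 × 10^44 N.
5.09 × 10^-3 / 1.21 × 10^44 = 4.19 × 10^-47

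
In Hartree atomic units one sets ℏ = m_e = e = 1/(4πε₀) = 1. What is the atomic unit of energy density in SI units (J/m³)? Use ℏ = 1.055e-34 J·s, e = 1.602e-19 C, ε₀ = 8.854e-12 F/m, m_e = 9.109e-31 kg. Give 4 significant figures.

2.929e13 J/m³

u_au = E_h/a₀³ = m_e⁴e¹⁰/((4πε₀)⁵ℏ⁸)
E_h = 4.354e-18 J
a₀ = 5.297e-11 m
E_h/a₀³ = 2.929e13 J/m³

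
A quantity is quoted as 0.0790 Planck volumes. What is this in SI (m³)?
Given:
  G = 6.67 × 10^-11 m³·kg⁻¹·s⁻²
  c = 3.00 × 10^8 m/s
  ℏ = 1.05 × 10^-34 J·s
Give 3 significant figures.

3.30 × 10^-106 m³

One Planck volume: V_P = (ℏG/c³)^(3/2) = 4.18 × 10^-105 m³.
0.0790 × 4.18 × 10^-105 m³ = 3.30 × 10^-106 m³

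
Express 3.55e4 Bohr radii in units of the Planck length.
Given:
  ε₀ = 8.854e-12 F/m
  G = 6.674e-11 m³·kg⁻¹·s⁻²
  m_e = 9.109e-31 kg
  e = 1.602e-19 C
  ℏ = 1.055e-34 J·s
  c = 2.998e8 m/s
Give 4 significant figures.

Bohr radius: a₀ = 4πε₀ℏ²/(m_e e²) = 5.297e-11 m
Planck length: ℓ_P = √(ℏG/c³) = 1.616e-35 m
3.55e4 × 5.297e-11 / 1.616e-35 = 1.163e29

1.163e29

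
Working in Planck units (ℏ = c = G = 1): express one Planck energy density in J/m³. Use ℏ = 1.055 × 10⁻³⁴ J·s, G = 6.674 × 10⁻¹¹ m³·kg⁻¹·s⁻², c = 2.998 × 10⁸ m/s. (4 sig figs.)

4.632 × 10¹¹³ J/m³

Dimensional analysis gives u_P = c⁷/(ℏG²).
  = 2.177 × 10⁵⁹ / 4.699 × 10⁻⁵⁵
  = 4.632 × 10¹¹³ J/m³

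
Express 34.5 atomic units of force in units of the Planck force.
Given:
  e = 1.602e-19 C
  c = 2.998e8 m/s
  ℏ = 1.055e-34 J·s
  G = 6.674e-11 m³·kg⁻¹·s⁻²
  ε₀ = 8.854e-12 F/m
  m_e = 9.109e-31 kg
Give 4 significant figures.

2.343e-50

atomic unit of force: F_au = E_h/a₀ = m_e²e⁶/((4πε₀)³ℏ⁴) = 8.220e-8 N
Planck force: F_P = c⁴/G = 1.210e44 N
34.5 × 8.220e-8 / 1.210e44 = 2.343e-50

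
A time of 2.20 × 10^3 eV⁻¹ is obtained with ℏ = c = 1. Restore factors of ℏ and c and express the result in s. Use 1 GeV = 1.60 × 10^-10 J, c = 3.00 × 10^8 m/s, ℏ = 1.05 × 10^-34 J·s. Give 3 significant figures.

1.44 × 10^-12 s

A time is [E]⁻¹ in ℏ=c=1; restore one factor of ℏ.
1 GeV⁻¹ → ℏ × (1 GeV in J)⁻¹ = 6.56 × 10^-25 s.
Convert the energy scale: 2.20 × 10^3 eV⁻¹ = 2.20 × 10^12 GeV⁻¹.
Result: 2.20 × 10^12 × 6.56 × 10^-25 = 1.44 × 10^-12 s.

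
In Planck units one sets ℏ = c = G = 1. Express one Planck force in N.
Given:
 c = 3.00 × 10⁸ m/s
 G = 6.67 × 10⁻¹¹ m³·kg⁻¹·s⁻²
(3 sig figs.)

F_P = c⁴/G
  = 8.10 × 10³³ / 6.67 × 10⁻¹¹
  = 1.21 × 10⁴⁴ N

1.21 × 10⁴⁴ N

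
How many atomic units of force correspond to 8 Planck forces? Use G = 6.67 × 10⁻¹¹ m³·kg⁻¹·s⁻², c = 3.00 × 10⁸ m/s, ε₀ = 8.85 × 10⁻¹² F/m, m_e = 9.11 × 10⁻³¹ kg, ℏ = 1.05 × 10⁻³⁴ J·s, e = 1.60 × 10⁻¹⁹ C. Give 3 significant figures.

1.17 × 10⁵²

Planck force: F_P = c⁴/G = 1.21 × 10⁴⁴ N
atomic unit of force: F_au = E_h/a₀ = m_e²e⁶/((4πε₀)³ℏ⁴) = 8.33 × 10⁻⁸ N
8 × 1.21 × 10⁴⁴ / 8.33 × 10⁻⁸ = 1.17 × 10⁵²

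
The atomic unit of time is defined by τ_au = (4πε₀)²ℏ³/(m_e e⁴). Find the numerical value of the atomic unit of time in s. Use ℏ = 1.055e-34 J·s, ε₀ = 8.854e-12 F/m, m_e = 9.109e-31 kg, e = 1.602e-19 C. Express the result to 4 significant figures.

τ_au = (4πε₀)²ℏ³/(m_e e⁴)
E_h = 4.354e-18 J
ℏ/E_h = 2.423e-17 s

2.423e-17 s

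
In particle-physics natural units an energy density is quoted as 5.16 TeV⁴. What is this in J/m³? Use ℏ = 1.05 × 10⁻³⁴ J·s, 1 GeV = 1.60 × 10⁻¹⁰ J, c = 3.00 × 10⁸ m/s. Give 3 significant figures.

1.08 × 10⁵⁰ J/m³

[E]/[L]³ = [E]⁴/(ℏc)³; restore (ℏc)⁻³.
1 GeV⁴ → 1/(ℏc)³ × (1 GeV in J)⁴ = 2.10 × 10³⁷ J/m³.
Convert the energy scale: 5.16 TeV⁴ = 5.16 × 10¹² GeV⁴.
Result: 5.16 × 10¹² × 2.10 × 10³⁷ = 1.08 × 10⁵⁰ J/m³.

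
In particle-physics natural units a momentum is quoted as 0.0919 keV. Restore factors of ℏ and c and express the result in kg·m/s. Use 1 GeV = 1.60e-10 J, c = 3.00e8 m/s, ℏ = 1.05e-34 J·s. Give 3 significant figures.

Momentum is [E]/c; divide by c.
1 GeV → 1/c × (1 GeV in J) = 5.33e-19 kg·m/s.
Convert the energy scale: 0.0919 keV = 9.19e-8 GeV.
Result: 9.19e-8 × 5.33e-19 = 4.90e-26 kg·m/s.

4.90e-26 kg·m/s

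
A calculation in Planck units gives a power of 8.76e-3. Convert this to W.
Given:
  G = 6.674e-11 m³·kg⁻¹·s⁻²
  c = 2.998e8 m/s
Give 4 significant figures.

One Planck power: P_P = c⁵/G = 3.629e52 W.
8.76e-3 × 3.629e52 W = 3.179e50 W

3.179e50 W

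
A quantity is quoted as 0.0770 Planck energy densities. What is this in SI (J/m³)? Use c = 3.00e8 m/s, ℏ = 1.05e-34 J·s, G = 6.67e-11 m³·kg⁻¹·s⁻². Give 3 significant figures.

3.60e112 J/m³

One Planck energy density: u_P = c⁷/(ℏG²) = 4.68e113 J/m³.
0.0770 × 4.68e113 J/m³ = 3.60e112 J/m³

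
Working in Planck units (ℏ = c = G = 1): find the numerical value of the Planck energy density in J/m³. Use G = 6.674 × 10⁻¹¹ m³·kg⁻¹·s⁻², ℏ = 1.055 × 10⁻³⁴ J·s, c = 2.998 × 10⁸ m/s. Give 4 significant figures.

Dimensional analysis gives u_P = c⁷/(ℏG²).
  = 2.177 × 10⁵⁹ / 4.699 × 10⁻⁵⁵
  = 4.632 × 10¹¹³ J/m³

4.632 × 10¹¹³ J/m³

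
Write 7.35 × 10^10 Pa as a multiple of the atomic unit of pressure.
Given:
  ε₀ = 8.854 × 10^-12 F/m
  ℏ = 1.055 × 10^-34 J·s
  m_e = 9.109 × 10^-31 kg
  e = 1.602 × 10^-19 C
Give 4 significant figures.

2.509 × 10^-3

atomic unit of pressure: P_au = E_h/a₀³ = m_e⁴e¹⁰/((4πε₀)⁵ℏ⁸) = 2.929 × 10^13 Pa.
7.35 × 10^10 / 2.929 × 10^13 = 2.509 × 10^-3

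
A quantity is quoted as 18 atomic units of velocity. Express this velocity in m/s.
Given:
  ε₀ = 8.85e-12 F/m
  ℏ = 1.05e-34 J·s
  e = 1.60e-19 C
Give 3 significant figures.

One atomic unit of velocity: v_au = e²/(4πε₀ℏ) = 2.19e6 m/s.
18 × 2.19e6 m/s = 3.95e7 m/s

3.95e7 m/s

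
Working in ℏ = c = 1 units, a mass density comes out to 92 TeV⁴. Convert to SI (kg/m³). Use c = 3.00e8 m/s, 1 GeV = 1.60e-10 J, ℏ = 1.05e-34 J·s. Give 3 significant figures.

2.14e34 kg/m³

Mass density is [E]/(c²[L]³) = [E]⁴/(ℏ³c⁵).
1 GeV⁴ → 1/(ℏ³c⁵) × (1 GeV in J)⁴ = 2.33e20 kg/m³.
Convert the energy scale: 92 TeV⁴ = 9.20e13 GeV⁴.
Result: 9.20e13 × 2.33e20 = 2.14e34 kg/m³.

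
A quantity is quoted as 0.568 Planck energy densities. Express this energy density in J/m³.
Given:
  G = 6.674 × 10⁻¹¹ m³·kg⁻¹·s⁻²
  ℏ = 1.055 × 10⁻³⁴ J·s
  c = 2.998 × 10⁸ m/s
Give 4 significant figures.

One Planck energy density: u_P = c⁷/(ℏG²) = 4.632 × 10¹¹³ J/m³.
0.568 × 4.632 × 10¹¹³ J/m³ = 2.631 × 10¹¹³ J/m³

2.631 × 10¹¹³ J/m³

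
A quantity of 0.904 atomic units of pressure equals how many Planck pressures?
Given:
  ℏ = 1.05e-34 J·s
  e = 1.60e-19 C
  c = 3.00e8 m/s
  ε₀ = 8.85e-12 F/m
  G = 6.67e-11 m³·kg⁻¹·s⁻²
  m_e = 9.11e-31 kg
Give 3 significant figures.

5.82e-101

atomic unit of pressure: P_au = E_h/a₀³ = m_e⁴e¹⁰/((4πε₀)⁵ℏ⁸) = 3.01e13 Pa
Planck pressure: p_P = c⁷/(ℏG²) = 4.68e113 Pa
0.904 × 3.01e13 / 4.68e113 = 5.82e-101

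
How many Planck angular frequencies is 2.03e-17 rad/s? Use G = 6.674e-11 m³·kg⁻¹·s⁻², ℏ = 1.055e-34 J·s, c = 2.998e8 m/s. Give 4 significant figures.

Planck angular frequency: ω_P = √(c⁵/(ℏG)) = 1.855e43 rad/s.
2.03e-17 / 1.855e43 = 1.095e-60

1.095e-60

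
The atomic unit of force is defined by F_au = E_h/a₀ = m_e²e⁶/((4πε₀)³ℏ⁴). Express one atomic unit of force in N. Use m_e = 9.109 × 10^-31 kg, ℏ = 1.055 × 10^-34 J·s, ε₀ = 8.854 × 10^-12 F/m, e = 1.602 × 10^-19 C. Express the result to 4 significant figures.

8.220 × 10^-8 N

F_au = E_h/a₀ = m_e²e⁶/((4πε₀)³ℏ⁴)
E_h = 4.354 × 10^-18 J
a₀ = 5.297 × 10^-11 m
E_h/a₀ = 8.220 × 10^-8 N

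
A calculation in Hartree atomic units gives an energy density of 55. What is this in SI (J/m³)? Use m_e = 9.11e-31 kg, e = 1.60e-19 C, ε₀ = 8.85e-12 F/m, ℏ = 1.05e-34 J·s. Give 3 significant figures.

One atomic unit of energy density: u_au = E_h/a₀³ = m_e⁴e¹⁰/((4πε₀)⁵ℏ⁸) = 3.01e13 J/m³.
55 × 3.01e13 J/m³ = 1.66e15 J/m³

1.66e15 J/m³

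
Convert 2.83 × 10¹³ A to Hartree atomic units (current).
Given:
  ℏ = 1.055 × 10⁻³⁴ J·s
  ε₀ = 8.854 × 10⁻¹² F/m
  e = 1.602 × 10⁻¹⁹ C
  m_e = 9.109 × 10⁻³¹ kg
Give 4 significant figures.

4.280 × 10¹⁵

atomic unit of electric current: I_au = e E_h/ℏ = m_e e⁵/((4πε₀)²ℏ³) = 6.612 × 10⁻³ A.
2.83 × 10¹³ / 6.612 × 10⁻³ = 4.280 × 10¹⁵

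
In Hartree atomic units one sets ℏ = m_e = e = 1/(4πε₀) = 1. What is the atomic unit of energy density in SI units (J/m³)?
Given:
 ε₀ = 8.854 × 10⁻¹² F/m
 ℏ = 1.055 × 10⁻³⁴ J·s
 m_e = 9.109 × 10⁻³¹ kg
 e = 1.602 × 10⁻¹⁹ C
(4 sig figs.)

u_au = E_h/a₀³ = m_e⁴e¹⁰/((4πε₀)⁵ℏ⁸)
E_h = 4.354 × 10⁻¹⁸ J
a₀ = 5.297 × 10⁻¹¹ m
E_h/a₀³ = 2.929 × 10¹³ J/m³

2.929 × 10¹³ J/m³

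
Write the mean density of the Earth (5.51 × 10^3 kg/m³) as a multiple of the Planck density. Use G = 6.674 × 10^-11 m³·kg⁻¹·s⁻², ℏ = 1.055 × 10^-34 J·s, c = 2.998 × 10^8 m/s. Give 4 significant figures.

Planck density: ρ_P = c⁵/(ℏG²) = 5.154 × 10^96 kg/m³.
5.51 × 10^3 / 5.154 × 10^96 = 1.069 × 10^-93

1.069 × 10^-93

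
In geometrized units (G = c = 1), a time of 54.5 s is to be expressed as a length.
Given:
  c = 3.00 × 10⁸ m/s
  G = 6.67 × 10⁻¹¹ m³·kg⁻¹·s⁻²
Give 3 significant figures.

Time → length via c.
54.5 s × (c) = 1.64 × 10¹⁰ m

1.64 × 10¹⁰ m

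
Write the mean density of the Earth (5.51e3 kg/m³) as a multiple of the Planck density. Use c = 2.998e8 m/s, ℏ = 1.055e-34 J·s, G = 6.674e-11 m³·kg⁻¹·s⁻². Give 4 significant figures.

1.069e-93

Planck density: ρ_P = c⁵/(ℏG²) = 5.154e96 kg/m³.
5.51e3 / 5.154e96 = 1.069e-93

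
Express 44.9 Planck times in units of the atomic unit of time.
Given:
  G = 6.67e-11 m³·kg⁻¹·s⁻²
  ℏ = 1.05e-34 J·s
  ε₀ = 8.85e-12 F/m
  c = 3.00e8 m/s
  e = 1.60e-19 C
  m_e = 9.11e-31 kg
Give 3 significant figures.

1.01e-25

Planck time: t_P = √(ℏG/c⁵) = 5.37e-44 s
atomic unit of time: τ_au = (4πε₀)²ℏ³/(m_e e⁴) = 2.40e-17 s
44.9 × 5.37e-44 / 2.40e-17 = 1.01e-25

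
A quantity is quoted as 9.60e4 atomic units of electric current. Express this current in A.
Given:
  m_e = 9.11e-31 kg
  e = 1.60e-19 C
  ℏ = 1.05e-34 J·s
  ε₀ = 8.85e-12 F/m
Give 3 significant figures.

One atomic unit of electric current: I_au = e E_h/ℏ = m_e e⁵/((4πε₀)²ℏ³) = 6.67e-3 A.
9.60e4 × 6.67e-3 A = 640 A

640 A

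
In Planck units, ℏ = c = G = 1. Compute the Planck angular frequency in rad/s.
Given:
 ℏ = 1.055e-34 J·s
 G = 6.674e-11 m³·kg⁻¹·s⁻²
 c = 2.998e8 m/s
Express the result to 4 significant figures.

Dimensional analysis gives ω_P = √(c⁵/(ℏG)).
  = √(3.440e86)
  = 1.855e43 rad/s

1.855e43 rad/s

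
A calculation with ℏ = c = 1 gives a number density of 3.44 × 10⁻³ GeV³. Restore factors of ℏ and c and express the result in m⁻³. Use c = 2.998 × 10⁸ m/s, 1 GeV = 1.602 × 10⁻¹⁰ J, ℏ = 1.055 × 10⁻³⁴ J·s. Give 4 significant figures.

4.470 × 10⁴⁴ m⁻³

Number density is [L]⁻³ = [E]³/(ℏc)³.
1 GeV³ → 1/(ℏc)³ × (1 GeV in J)³ = 1.299 × 10⁴⁷ m⁻³.
Result: 3.44 × 10⁻³ × 1.299 × 10⁴⁷ = 4.470 × 10⁴⁴ m⁻³.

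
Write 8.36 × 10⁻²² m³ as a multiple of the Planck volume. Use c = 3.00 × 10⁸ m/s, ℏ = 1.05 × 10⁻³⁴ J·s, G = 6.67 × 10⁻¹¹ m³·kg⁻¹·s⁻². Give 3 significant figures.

Planck volume: V_P = (ℏG/c³)^(3/2) = 4.18 × 10⁻¹⁰⁵ m³.
8.36 × 10⁻²² / 4.18 × 10⁻¹⁰⁵ = 2.00 × 10⁸³

2.00 × 10⁸³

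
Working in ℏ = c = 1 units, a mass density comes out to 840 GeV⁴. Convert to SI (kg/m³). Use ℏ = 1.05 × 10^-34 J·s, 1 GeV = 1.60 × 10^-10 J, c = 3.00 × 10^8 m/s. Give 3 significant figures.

Mass density is [E]/(c²[L]³) = [E]⁴/(ℏ³c⁵).
1 GeV⁴ → 1/(ℏ³c⁵) × (1 GeV in J)⁴ = 2.33 × 10^20 kg/m³.
Result: 840 × 2.33 × 10^20 = 1.96 × 10^23 kg/m³.

1.96 × 10^23 kg/m³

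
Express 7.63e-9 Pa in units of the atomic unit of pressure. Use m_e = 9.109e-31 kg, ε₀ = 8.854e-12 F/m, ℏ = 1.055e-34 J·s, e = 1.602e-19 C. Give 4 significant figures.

2.605e-22

atomic unit of pressure: P_au = E_h/a₀³ = m_e⁴e¹⁰/((4πε₀)⁵ℏ⁸) = 2.929e13 Pa.
7.63e-9 / 2.929e13 = 2.605e-22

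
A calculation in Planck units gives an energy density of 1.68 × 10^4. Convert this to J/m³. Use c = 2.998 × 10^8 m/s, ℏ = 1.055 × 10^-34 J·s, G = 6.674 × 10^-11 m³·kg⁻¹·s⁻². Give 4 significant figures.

7.782 × 10^117 J/m³

One Planck energy density: u_P = c⁷/(ℏG²) = 4.632 × 10^113 J/m³.
1.68 × 10^4 × 4.632 × 10^113 J/m³ = 7.782 × 10^117 J/m³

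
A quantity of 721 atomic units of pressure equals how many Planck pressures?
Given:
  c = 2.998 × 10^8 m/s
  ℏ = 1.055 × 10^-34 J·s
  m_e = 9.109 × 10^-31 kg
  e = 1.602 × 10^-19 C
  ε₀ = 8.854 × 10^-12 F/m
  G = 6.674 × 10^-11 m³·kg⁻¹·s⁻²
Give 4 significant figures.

atomic unit of pressure: P_au = E_h/a₀³ = m_e⁴e¹⁰/((4πε₀)⁵ℏ⁸) = 2.929 × 10^13 Pa
Planck pressure: p_P = c⁷/(ℏG²) = 4.632 × 10^113 Pa
721 × 2.929 × 10^13 / 4.632 × 10^113 = 4.559 × 10^-98

4.559 × 10^-98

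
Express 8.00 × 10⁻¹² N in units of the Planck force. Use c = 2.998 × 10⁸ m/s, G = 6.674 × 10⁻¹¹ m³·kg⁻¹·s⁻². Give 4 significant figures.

6.609 × 10⁻⁵⁶

Planck force: F_P = c⁴/G = 1.210 × 10⁴⁴ N.
8.00 × 10⁻¹² / 1.210 × 10⁴⁴ = 6.609 × 10⁻⁵⁶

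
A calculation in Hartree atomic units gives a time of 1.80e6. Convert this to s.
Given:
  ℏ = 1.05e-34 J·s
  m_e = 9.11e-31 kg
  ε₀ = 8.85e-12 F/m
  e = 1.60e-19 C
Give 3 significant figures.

One atomic unit of time: τ_au = (4πε₀)²ℏ³/(m_e e⁴) = 2.40e-17 s.
1.80e6 × 2.40e-17 s = 4.32e-11 s

4.32e-11 s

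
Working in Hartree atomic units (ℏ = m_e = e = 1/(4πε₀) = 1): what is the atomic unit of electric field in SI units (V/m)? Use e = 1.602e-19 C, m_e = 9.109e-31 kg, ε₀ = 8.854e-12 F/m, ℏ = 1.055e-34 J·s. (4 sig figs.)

From ℏ = m_e = e = 1/(4πε₀) = 1 the electric field scale is E_au = E_h/(e a₀) = m_e²e⁵/((4πε₀)³ℏ⁴).
E_h = 4.354e-18 J
a₀ = 5.297e-11 m
E_h/(e·a₀) = 5.131e11 V/m

5.131e11 V/m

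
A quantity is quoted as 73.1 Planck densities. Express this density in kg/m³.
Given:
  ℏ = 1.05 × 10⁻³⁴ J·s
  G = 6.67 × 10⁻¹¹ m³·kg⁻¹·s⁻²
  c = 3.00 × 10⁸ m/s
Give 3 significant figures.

3.80 × 10⁹⁸ kg/m³

One Planck density: ρ_P = c⁵/(ℏG²) = 5.20 × 10⁹⁶ kg/m³.
73.1 × 5.20 × 10⁹⁶ kg/m³ = 3.80 × 10⁹⁸ kg/m³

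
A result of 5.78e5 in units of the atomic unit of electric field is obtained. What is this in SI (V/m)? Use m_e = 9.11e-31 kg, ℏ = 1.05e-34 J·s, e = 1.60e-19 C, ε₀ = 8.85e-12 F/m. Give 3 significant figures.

One atomic unit of electric field: E_au = E_h/(e a₀) = m_e²e⁵/((4πε₀)³ℏ⁴) = 5.20e11 V/m.
5.78e5 × 5.20e11 V/m = 3.01e17 V/m

3.01e17 V/m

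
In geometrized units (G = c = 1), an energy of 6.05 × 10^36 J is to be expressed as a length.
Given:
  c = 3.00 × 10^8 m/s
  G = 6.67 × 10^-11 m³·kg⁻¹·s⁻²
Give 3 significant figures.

Energy → length via G/c⁴.
6.05 × 10^36 J × (G/c⁴) = 4.98 × 10^-8 m

4.98 × 10^-8 m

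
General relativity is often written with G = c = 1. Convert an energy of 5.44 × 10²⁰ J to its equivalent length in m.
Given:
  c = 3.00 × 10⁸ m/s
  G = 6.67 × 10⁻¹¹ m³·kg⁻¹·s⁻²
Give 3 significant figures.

Energy → length via G/c⁴.
5.44 × 10²⁰ J × (G/c⁴) = 4.48 × 10⁻²⁴ m

4.48 × 10⁻²⁴ m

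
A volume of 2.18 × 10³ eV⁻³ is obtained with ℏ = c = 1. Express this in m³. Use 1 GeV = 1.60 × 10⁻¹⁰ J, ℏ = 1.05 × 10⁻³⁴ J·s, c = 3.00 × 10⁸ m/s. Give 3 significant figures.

1.66 × 10⁻¹⁷ m³

Volume is [L]³ = [E]⁻³·(ℏc)³.
1 GeV⁻³ → (ℏc)³ × (1 GeV in J)⁻³ = 7.63 × 10⁻⁴⁸ m³.
Convert the energy scale: 2.18 × 10³ eV⁻³ = 2.18 × 10³⁰ GeV⁻³.
Result: 2.18 × 10³⁰ × 7.63 × 10⁻⁴⁸ = 1.66 × 10⁻¹⁷ m³.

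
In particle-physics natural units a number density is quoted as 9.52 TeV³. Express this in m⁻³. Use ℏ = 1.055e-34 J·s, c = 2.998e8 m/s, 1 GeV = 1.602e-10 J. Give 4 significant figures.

1.237e57 m⁻³

Number density is [L]⁻³ = [E]³/(ℏc)³.
1 GeV³ → 1/(ℏc)³ × (1 GeV in J)³ = 1.299e47 m⁻³.
Convert the energy scale: 9.52 TeV³ = 9.52e9 GeV³.
Result: 9.52e9 × 1.299e47 = 1.237e57 m⁻³.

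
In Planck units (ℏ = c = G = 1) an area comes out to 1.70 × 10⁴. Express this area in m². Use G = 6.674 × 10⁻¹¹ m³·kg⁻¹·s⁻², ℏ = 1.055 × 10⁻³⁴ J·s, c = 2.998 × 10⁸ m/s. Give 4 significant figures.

4.442 × 10⁻⁶⁶ m²

One Planck area: A_P = ℏG/c³ = 2.613 × 10⁻⁷⁰ m².
1.70 × 10⁴ × 2.613 × 10⁻⁷⁰ m² = 4.442 × 10⁻⁶⁶ m²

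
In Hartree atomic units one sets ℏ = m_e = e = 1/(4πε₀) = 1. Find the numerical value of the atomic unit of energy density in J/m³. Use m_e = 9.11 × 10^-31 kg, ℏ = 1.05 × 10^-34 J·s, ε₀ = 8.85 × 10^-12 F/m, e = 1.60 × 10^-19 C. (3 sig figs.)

u_au = E_h/a₀³ = m_e⁴e¹⁰/((4πε₀)⁵ℏ⁸)
E_h = 4.38 × 10^-18 J
a₀ = 5.26 × 10^-11 m
E_h/a₀³ = 3.01 × 10^13 J/m³

3.01 × 10^13 J/m³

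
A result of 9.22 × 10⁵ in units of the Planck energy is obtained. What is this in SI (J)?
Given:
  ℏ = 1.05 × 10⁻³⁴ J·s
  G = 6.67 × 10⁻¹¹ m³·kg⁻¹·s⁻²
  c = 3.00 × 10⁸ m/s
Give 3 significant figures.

One Planck energy: E_P = √(ℏc⁵/G) = 1.96 × 10⁹ J.
9.22 × 10⁵ × 1.96 × 10⁹ J = 1.80 × 10¹⁵ J

1.80 × 10¹⁵ J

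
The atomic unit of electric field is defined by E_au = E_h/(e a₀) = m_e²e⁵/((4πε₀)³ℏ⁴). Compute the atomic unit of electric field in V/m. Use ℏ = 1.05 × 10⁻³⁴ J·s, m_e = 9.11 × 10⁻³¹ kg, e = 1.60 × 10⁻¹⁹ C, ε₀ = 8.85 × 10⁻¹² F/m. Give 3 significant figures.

E_au = E_h/(e a₀) = m_e²e⁵/((4πε₀)³ℏ⁴)
E_h = 4.38 × 10⁻¹⁸ J
a₀ = 5.26 × 10⁻¹¹ m
E_h/(e·a₀) = 5.20 × 10¹¹ V/m

5.20 × 10¹¹ V/m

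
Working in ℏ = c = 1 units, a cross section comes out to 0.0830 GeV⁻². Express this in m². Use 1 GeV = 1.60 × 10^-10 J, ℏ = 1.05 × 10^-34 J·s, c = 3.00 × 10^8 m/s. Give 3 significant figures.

3.22 × 10^-33 m²

Area is [L]² = [E]⁻²·(ℏc)²; restore (ℏc)².
1 GeV⁻² → (ℏc)² × (1 GeV in J)⁻² = 3.88 × 10^-32 m².
Result: 0.0830 × 3.88 × 10^-32 = 3.22 × 10^-33 m².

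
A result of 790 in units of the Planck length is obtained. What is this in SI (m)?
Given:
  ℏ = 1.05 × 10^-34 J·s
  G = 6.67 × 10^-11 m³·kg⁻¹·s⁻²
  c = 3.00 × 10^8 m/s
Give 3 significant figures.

One Planck length: ℓ_P = √(ℏG/c³) = 1.61 × 10^-35 m.
790 × 1.61 × 10^-35 m = 1.27 × 10^-32 m

1.27 × 10^-32 m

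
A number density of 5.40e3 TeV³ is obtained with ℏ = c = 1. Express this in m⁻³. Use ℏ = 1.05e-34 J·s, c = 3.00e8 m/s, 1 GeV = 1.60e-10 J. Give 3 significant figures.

Number density is [L]⁻³ = [E]³/(ℏc)³.
1 GeV³ → 1/(ℏc)³ × (1 GeV in J)³ = 1.31e47 m⁻³.
Convert the energy scale: 5.40e3 TeV³ = 5.40e12 GeV³.
Result: 5.40e12 × 1.31e47 = 7.08e59 m⁻³.

7.08e59 m⁻³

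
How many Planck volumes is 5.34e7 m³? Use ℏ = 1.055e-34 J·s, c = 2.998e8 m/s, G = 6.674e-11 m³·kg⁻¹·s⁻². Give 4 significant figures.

Planck volume: V_P = (ℏG/c³)^(3/2) = 4.224e-105 m³.
5.34e7 / 4.224e-105 = 1.264e112

1.264e112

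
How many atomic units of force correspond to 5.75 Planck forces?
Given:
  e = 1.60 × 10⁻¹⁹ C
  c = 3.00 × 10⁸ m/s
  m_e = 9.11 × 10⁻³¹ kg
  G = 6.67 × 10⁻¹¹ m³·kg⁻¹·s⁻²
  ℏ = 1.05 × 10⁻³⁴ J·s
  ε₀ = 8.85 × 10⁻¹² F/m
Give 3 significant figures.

8.38 × 10⁵¹

Planck force: F_P = c⁴/G = 1.21 × 10⁴⁴ N
atomic unit of force: F_au = E_h/a₀ = m_e²e⁶/((4πε₀)³ℏ⁴) = 8.33 × 10⁻⁸ N
5.75 × 1.21 × 10⁴⁴ / 8.33 × 10⁻⁸ = 8.38 × 10⁵¹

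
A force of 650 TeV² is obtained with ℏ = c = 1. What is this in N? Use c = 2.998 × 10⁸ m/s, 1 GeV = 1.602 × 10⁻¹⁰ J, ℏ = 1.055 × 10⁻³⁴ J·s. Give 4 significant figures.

Force is [E]/[L] = [E]²/(ℏc); restore (ℏc)⁻¹.
1 GeV² → 1/(ℏc) × (1 GeV in J)² = 8.114 × 10⁵ N.
Convert the energy scale: 650 TeV² = 6.50 × 10⁸ GeV².
Result: 6.50 × 10⁸ × 8.114 × 10⁵ = 5.274 × 10¹⁴ N.

5.274 × 10¹⁴ N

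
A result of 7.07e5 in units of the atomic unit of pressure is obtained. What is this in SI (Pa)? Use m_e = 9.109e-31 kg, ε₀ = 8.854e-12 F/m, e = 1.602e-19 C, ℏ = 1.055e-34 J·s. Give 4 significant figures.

One atomic unit of pressure: P_au = E_h/a₀³ = m_e⁴e¹⁰/((4πε₀)⁵ℏ⁸) = 2.929e13 Pa.
7.07e5 × 2.929e13 Pa = 2.071e19 Pa

2.071e19 Pa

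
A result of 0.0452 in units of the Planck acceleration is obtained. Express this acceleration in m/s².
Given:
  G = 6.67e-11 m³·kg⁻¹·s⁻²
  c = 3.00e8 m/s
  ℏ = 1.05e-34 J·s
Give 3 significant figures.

2.53e50 m/s²

One Planck acceleration: a_P = √(c⁷/(ℏG)) = 5.59e51 m/s².
0.0452 × 5.59e51 m/s² = 2.53e50 m/s²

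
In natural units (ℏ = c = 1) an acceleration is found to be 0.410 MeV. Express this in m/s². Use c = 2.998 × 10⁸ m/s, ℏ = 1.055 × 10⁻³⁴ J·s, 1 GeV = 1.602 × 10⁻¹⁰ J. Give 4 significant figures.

1.866 × 10²⁹ m/s²

Acceleration is [L]/[T]² = c·[E]/ℏ.
1 GeV → c/ℏ × (1 GeV in J) = 4.552 × 10³² m/s².
Convert the energy scale: 0.410 MeV = 4.10 × 10⁻⁴ GeV.
Result: 4.10 × 10⁻⁴ × 4.552 × 10³² = 1.866 × 10²⁹ m/s².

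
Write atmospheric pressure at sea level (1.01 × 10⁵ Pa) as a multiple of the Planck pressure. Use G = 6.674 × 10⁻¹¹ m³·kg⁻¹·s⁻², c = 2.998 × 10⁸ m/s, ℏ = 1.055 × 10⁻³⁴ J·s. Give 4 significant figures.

2.180 × 10⁻¹⁰⁹

Planck pressure: p_P = c⁷/(ℏG²) = 4.632 × 10¹¹³ Pa.
1.01 × 10⁵ / 4.632 × 10¹¹³ = 2.180 × 10⁻¹⁰⁹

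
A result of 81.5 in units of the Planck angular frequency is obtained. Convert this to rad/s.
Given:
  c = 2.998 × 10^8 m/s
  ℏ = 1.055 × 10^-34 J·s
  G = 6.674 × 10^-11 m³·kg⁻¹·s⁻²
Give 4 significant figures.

1.512 × 10^45 rad/s

One Planck angular frequency: ω_P = √(c⁵/(ℏG)) = 1.855 × 10^43 rad/s.
81.5 × 1.855 × 10^43 rad/s = 1.512 × 10^45 rad/s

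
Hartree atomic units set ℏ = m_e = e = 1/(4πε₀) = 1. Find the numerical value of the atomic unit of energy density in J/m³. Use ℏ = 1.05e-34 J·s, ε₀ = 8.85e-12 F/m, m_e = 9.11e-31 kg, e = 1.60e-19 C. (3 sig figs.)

3.01e13 J/m³

Dimensional analysis gives u_au = E_h/a₀³ = m_e⁴e¹⁰/((4πε₀)⁵ℏ⁸).
E_h = 4.38e-18 J
a₀ = 5.26e-11 m
E_h/a₀³ = 3.01e13 J/m³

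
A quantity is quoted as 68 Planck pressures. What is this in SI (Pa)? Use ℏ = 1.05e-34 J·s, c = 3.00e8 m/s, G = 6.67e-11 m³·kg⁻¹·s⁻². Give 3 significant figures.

3.18e115 Pa

One Planck pressure: p_P = c⁷/(ℏG²) = 4.68e113 Pa.
68 × 4.68e113 Pa = 3.18e115 Pa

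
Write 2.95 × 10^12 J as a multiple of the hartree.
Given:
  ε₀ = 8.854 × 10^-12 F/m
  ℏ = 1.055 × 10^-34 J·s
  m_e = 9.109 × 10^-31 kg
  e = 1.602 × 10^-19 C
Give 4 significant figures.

hartree: E_h = m_e e⁴/(4πε₀ℏ)² = 4.354 × 10^-18 J.
2.95 × 10^12 / 4.354 × 10^-18 = 6.775 × 10^29

6.775 × 10^29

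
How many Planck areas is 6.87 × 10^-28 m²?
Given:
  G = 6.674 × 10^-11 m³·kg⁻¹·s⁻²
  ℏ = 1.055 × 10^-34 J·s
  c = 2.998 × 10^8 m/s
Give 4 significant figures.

2.629 × 10^42

Planck area: A_P = ℏG/c³ = 2.613 × 10^-70 m².
6.87 × 10^-28 / 2.613 × 10^-70 = 2.629 × 10^42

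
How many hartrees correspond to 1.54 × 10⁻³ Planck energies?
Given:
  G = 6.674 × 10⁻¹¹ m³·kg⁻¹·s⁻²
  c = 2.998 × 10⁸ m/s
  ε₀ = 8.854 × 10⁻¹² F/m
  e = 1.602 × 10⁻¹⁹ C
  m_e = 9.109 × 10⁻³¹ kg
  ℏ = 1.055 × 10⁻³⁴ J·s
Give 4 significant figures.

Planck energy: E_P = √(ℏc⁵/G) = 1.957 × 10⁹ J
hartree: E_h = m_e e⁴/(4πε₀ℏ)² = 4.354 × 10⁻¹⁸ J
1.54 × 10⁻³ × 1.957 × 10⁹ / 4.354 × 10⁻¹⁸ = 6.920 × 10²³

6.920 × 10²³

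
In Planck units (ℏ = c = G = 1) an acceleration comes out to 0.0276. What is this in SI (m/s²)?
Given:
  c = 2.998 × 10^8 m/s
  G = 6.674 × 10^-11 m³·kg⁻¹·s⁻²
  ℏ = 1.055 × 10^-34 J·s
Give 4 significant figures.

1.535 × 10^50 m/s²

One Planck acceleration: a_P = √(c⁷/(ℏG)) = 5.560 × 10^51 m/s².
0.0276 × 5.560 × 10^51 m/s² = 1.535 × 10^50 m/s²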